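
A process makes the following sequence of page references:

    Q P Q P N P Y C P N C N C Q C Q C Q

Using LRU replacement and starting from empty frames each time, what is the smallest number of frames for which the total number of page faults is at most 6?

4

f=1: 18 faults
f=2: 9 faults
f=3: 7 faults
f=4: 6 faults
f=5: 5 faults
Smallest f with faults ≤ 6 is 4.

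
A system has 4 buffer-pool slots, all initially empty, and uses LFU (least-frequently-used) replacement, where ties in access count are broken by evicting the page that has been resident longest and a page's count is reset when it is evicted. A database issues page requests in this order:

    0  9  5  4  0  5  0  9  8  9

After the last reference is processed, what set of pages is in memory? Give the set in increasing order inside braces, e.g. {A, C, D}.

0 -> miss, frames (0)
9 -> miss, frames (0 9)
5 -> miss, frames (0 9 5)
4 -> miss, frames (0 9 5 4)
0 -> hit
5 -> hit
0 -> hit
9 -> hit
8 -> miss, evict 4, frames (0 9 5 8)
9 -> hit

{0, 5, 8, 9}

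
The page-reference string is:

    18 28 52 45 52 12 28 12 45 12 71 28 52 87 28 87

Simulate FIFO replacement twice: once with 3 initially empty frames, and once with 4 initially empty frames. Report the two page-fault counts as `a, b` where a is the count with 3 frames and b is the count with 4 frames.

10, 9

3 frames: F F F F . F F . . . F . F F F . → 10 faults.
4 frames: F F F F . F . . . . F F F F . . → 9 faults.
9 < 10: adding a frame reduced faults, as is typical.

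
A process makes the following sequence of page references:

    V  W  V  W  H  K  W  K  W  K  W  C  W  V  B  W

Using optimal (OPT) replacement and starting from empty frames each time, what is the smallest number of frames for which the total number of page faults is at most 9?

f=1: 16 faults
f=2: 7 faults
f=3: 6 faults
f=4: 6 faults
f=5: 6 faults
f=6: 6 faults
Smallest f with faults ≤ 9 is 2.

2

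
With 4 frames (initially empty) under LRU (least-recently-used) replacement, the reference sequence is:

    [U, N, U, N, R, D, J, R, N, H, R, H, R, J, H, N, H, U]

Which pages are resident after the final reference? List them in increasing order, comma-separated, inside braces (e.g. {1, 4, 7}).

U: miss, frames (U)
N: miss, frames (U N)
U: hit
N: hit
R: miss, frames (U N R)
D: miss, frames (U N R D)
J: miss, evict U, frames (N R D J)
R: hit
N: hit
H: miss, evict D, frames (J R N H)
R: hit
H: hit
R: hit
J: hit
H: hit
N: hit
H: hit
U: miss, evict R, frames (J N H U)

{H, J, N, U}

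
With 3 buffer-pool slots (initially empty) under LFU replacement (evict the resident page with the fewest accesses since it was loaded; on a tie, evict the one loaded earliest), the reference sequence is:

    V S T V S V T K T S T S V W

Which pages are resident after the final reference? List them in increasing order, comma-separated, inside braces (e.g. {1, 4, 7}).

V -> fault, frames (V)
S -> fault, frames (V S)
T -> fault, frames (V S T)
V -> hit
S -> hit
V -> hit
T -> hit
K -> fault, evict S, frames (V T K)
T -> hit
S -> fault, evict K, frames (V T S)
T -> hit
S -> hit
V -> hit
W -> fault, evict S, frames (V T W)

{T, V, W}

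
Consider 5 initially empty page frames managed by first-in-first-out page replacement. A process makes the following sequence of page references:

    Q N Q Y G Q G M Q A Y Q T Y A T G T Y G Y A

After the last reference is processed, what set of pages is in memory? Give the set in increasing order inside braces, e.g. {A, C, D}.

{A, G, Q, T, Y}

Q -> miss, frames [Q]
N -> miss, frames [Q, N]
Q -> hit
Y -> miss, frames [Q, N, Y]
G -> miss, frames [Q, N, Y, G]
Q -> hit
G -> hit
M -> miss, frames [Q, N, Y, G, M]
Q -> hit
A -> miss, evict Q, frames [N, Y, G, M, A]
Y -> hit
Q -> miss, evict N, frames [Y, G, M, A, Q]
T -> miss, evict Y, frames [G, M, A, Q, T]
Y -> miss, evict G, frames [M, A, Q, T, Y]
A -> hit
T -> hit
G -> miss, evict M, frames [A, Q, T, Y, G]
T -> hit
Y -> hit
G -> hit
Y -> hit
A -> hit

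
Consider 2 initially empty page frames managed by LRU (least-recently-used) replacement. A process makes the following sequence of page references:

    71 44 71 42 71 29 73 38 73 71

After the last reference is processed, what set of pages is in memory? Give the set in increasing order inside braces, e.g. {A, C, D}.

71 -> fault, frames (71)
44 -> fault, frames (71 44)
71 -> hit
42 -> fault, evict 44, frames (71 42)
71 -> hit
29 -> fault, evict 42, frames (71 29)
73 -> fault, evict 71, frames (29 73)
38 -> fault, evict 29, frames (73 38)
73 -> hit
71 -> fault, evict 38, frames (73 71)

{71, 73}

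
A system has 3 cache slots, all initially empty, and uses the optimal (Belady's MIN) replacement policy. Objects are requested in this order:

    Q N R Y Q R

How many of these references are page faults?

Q -> fault, frames {Q}
N -> fault, frames {Q,N}
R -> fault, frames {Q,N,R}
Y -> fault, evict N, frames {Q,R,Y}
Q -> hit
R -> hit
Page faults: 4.

4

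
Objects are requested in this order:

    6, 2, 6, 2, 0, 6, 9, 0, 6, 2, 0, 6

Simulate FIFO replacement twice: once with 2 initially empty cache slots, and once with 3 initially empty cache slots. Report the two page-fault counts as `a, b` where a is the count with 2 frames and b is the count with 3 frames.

10, 7

2 frames: F F . . F F F F F F F F → 10 faults.
3 frames: F F . . F . F . F F F . → 7 faults.
7 < 10: adding a frame reduced faults, as is typical.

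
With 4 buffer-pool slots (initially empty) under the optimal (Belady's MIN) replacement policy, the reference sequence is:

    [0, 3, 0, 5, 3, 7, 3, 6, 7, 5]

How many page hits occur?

0 → miss, frames [0]
3 → miss, frames [0, 3]
0 → hit
5 → miss, frames [0, 3, 5]
3 → hit
7 → miss, frames [0, 3, 5, 7]
3 → hit
6 → miss, evict 3, frames [0, 5, 7, 6]
7 → hit
5 → hit
Hits: 5.

5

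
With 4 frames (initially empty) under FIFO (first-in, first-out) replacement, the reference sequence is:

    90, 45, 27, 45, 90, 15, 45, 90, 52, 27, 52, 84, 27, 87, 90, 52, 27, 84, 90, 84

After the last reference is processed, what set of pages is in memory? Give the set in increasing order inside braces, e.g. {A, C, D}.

90 -> fault, frames {90}
45 -> fault, frames {90,45}
27 -> fault, frames {90,45,27}
45 -> hit
90 -> hit
15 -> fault, frames {90,45,27,15}
45 -> hit
90 -> hit
52 -> fault, evict 90, frames {45,27,15,52}
27 -> hit
52 -> hit
84 -> fault, evict 45, frames {27,15,52,84}
27 -> hit
87 -> fault, evict 27, frames {15,52,84,87}
90 -> fault, evict 15, frames {52,84,87,90}
52 -> hit
27 -> fault, evict 52, frames {84,87,90,27}
84 -> hit
90 -> hit
84 -> hit

{27, 84, 87, 90}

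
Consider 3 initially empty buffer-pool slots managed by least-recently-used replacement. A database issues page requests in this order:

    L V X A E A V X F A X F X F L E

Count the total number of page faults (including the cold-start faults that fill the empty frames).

11

L -> fault, frames {L}
V -> fault, frames {L,V}
X -> fault, frames {L,V,X}
A -> fault, evict L, frames {V,X,A}
E -> fault, evict V, frames {X,A,E}
A -> hit
V -> fault, evict X, frames {E,A,V}
X -> fault, evict E, frames {A,V,X}
F -> fault, evict A, frames {V,X,F}
A -> fault, evict V, frames {X,F,A}
X -> hit
F -> hit
X -> hit
F -> hit
L -> fault, evict A, frames {X,F,L}
E -> fault, evict X, frames {F,L,E}
Page faults: 11.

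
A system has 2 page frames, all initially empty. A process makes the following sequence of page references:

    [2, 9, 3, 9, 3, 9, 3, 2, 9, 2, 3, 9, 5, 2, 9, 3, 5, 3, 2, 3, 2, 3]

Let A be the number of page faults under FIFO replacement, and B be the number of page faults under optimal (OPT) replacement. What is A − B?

3

Under FIFO: F F F . . . . F F . F . F F F F F . F F . . → 13 faults.
Under OPT: F F F . . . . F . . F . F F . F F . F . . . → 10 faults.
A − B = 13 − 10 = 3.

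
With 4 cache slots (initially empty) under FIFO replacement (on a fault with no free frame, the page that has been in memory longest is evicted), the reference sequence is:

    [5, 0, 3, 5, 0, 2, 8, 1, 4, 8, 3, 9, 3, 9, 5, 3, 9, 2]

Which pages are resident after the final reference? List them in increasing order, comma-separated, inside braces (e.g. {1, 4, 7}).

{2, 3, 5, 9}

5 -> miss, frames (5)
0 -> miss, frames (5 0)
3 -> miss, frames (5 0 3)
5 -> hit
0 -> hit
2 -> miss, frames (5 0 3 2)
8 -> miss, evict 5, frames (0 3 2 8)
1 -> miss, evict 0, frames (3 2 8 1)
4 -> miss, evict 3, frames (2 8 1 4)
8 -> hit
3 -> miss, evict 2, frames (8 1 4 3)
9 -> miss, evict 8, frames (1 4 3 9)
3 -> hit
9 -> hit
5 -> miss, evict 1, frames (4 3 9 5)
3 -> hit
9 -> hit
2 -> miss, evict 4, frames (3 9 5 2)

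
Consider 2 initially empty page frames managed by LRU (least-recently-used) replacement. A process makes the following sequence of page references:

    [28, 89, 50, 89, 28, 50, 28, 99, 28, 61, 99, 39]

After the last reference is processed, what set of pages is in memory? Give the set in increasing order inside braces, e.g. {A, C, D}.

28 -> miss, frames [28]
89 -> miss, frames [28, 89]
50 -> miss, evict 28, frames [89, 50]
89 -> hit
28 -> miss, evict 50, frames [89, 28]
50 -> miss, evict 89, frames [28, 50]
28 -> hit
99 -> miss, evict 50, frames [28, 99]
28 -> hit
61 -> miss, evict 99, frames [28, 61]
99 -> miss, evict 28, frames [61, 99]
39 -> miss, evict 61, frames [99, 39]

{39, 99}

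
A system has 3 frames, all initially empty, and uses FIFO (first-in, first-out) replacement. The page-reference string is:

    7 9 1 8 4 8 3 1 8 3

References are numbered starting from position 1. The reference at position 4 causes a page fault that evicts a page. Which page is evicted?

7

pos 1: 7 → miss, frames {7}
pos 2: 9 → miss, frames {7,9}
pos 3: 1 → miss, frames {7,9,1}
pos 4: 8 → miss, evict 7, frames {9,1,8}
At position 4, page 7 is evicted.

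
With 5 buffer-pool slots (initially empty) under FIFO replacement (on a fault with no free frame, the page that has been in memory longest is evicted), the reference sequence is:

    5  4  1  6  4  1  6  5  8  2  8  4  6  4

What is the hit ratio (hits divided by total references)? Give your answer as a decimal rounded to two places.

5 → miss, frames (5)
4 → miss, frames (5 4)
1 → miss, frames (5 4 1)
6 → miss, frames (5 4 1 6)
4 → hit
1 → hit
6 → hit
5 → hit
8 → miss, frames (5 4 1 6 8)
2 → miss, evict 5, frames (4 1 6 8 2)
8 → hit
4 → hit
6 → hit
4 → hit
Hits: 8 of 14 references → 8/14 = 0.5714.

0.57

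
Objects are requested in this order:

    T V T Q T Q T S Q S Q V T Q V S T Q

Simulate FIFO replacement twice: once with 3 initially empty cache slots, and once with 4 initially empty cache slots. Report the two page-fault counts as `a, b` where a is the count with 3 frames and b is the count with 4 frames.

7, 4

3 frames: F F . F . . . F . . . . F . F . . F → 7 faults.
4 frames: F F . F . . . F . . . . . . . . . . → 4 faults.
4 < 7: adding a frame reduced faults, as is typical.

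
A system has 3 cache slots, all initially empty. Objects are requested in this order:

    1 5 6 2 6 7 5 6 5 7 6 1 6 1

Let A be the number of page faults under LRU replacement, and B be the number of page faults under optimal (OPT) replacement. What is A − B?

1

Under LRU: F F F F . F F . . . . F . . → 7 faults.
Under OPT: F F F F . F . . . . . F . . → 6 faults.
A − B = 7 − 6 = 1.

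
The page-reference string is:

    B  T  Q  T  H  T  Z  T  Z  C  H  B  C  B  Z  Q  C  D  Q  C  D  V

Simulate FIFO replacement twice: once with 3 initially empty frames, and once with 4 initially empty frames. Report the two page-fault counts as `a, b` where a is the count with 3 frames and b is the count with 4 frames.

14, 10

3 frames: F F F . F . F F . F F F . . F F F F . . . F → 14 faults.
4 frames: F F F . F . F . . F . F . . . F . F . . . F → 10 faults.
10 < 14: adding a frame reduced faults, as is typical.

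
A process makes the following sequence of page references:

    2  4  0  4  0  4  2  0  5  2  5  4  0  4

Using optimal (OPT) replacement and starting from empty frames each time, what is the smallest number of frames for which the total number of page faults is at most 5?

f=1: 14 faults
f=2: 7 faults
f=3: 5 faults
f=4: 4 faults
Smallest f with faults ≤ 5 is 3.

3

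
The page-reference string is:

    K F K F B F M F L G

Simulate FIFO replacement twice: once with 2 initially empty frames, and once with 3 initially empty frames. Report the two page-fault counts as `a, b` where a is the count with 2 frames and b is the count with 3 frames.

2 frames: F F . . F . F F F F → 7 faults.
3 frames: F F . . F . F . F F → 6 faults.
6 < 7: adding a frame reduced faults, as is typical.

7, 6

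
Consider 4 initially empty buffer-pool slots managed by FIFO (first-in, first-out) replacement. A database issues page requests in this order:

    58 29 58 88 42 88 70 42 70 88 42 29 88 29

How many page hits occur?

9

58 -> fault, frames (58)
29 -> fault, frames (58 29)
58 -> hit
88 -> fault, frames (58 29 88)
42 -> fault, frames (58 29 88 42)
88 -> hit
70 -> fault, evict 58, frames (29 88 42 70)
42 -> hit
70 -> hit
88 -> hit
42 -> hit
29 -> hit
88 -> hit
29 -> hit
Hits: 9.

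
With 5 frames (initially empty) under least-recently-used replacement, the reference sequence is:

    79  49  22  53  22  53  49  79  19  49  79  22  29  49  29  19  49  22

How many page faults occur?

6

79 → miss, frames (79)
49 → miss, frames (79 49)
22 → miss, frames (79 49 22)
53 → miss, frames (79 49 22 53)
22 → hit
53 → hit
49 → hit
79 → hit
19 → miss, frames (22 53 49 79 19)
49 → hit
79 → hit
22 → hit
29 → miss, evict 53, frames (19 49 79 22 29)
49 → hit
29 → hit
19 → hit
49 → hit
22 → hit
Page faults: 6.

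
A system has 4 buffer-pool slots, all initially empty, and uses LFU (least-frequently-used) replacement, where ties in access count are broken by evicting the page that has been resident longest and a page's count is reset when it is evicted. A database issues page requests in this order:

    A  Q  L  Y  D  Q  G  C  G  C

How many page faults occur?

A -> fault, frames (A)
Q -> fault, frames (A Q)
L -> fault, frames (A Q L)
Y -> fault, frames (A Q L Y)
D -> fault, evict A, frames (Q L Y D)
Q -> hit
G -> fault, evict L, frames (Q Y D G)
C -> fault, evict Y, frames (Q D G C)
G -> hit
C -> hit
Page faults: 7.

7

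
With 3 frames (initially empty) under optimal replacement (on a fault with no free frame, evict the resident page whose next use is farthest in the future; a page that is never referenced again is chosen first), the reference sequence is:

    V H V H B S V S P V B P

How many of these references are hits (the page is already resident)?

V -> miss, frames {V}
H -> miss, frames {V,H}
V -> hit
H -> hit
B -> miss, frames {V,H,B}
S -> miss, evict H, frames {V,B,S}
V -> hit
S -> hit
P -> miss, evict S, frames {V,B,P}
V -> hit
B -> hit
P -> hit
Hits: 7.

7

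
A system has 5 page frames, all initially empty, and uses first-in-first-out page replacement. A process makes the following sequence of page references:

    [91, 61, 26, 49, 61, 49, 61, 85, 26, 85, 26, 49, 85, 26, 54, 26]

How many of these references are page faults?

91 -> fault, frames {91}
61 -> fault, frames {91,61}
26 -> fault, frames {91,61,26}
49 -> fault, frames {91,61,26,49}
61 -> hit
49 -> hit
61 -> hit
85 -> fault, frames {91,61,26,49,85}
26 -> hit
85 -> hit
26 -> hit
49 -> hit
85 -> hit
26 -> hit
54 -> fault, evict 91, frames {61,26,49,85,54}
26 -> hit
Page faults: 6.

6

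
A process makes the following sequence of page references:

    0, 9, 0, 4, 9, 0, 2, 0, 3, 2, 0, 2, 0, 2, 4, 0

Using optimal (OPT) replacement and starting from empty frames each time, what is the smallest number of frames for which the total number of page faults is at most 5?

4

f=1: 16 faults
f=2: 8 faults
f=3: 6 faults
f=4: 5 faults
f=5: 5 faults
Smallest f with faults ≤ 5 is 4.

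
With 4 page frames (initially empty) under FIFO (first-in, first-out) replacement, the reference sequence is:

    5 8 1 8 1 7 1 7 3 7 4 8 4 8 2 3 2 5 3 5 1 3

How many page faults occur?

11

5 → fault, frames [5]
8 → fault, frames [5, 8]
1 → fault, frames [5, 8, 1]
8 → hit
1 → hit
7 → fault, frames [5, 8, 1, 7]
1 → hit
7 → hit
3 → fault, evict 5, frames [8, 1, 7, 3]
7 → hit
4 → fault, evict 8, frames [1, 7, 3, 4]
8 → fault, evict 1, frames [7, 3, 4, 8]
4 → hit
8 → hit
2 → fault, evict 7, frames [3, 4, 8, 2]
3 → hit
2 → hit
5 → fault, evict 3, frames [4, 8, 2, 5]
3 → fault, evict 4, frames [8, 2, 5, 3]
5 → hit
1 → fault, evict 8, frames [2, 5, 3, 1]
3 → hit
Page faults: 11.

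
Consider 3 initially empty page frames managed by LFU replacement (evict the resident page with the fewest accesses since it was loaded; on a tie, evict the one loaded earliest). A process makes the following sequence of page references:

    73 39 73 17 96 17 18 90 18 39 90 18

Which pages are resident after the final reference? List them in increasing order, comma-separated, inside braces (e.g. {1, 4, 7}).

73 -> miss, frames {73}
39 -> miss, frames {73,39}
73 -> hit
17 -> miss, frames {73,39,17}
96 -> miss, evict 39, frames {73,17,96}
17 -> hit
18 -> miss, evict 96, frames {73,17,18}
90 -> miss, evict 18, frames {73,17,90}
18 -> miss, evict 90, frames {73,17,18}
39 -> miss, evict 18, frames {73,17,39}
90 -> miss, evict 39, frames {73,17,90}
18 -> miss, evict 90, frames {73,17,18}

{17, 18, 73}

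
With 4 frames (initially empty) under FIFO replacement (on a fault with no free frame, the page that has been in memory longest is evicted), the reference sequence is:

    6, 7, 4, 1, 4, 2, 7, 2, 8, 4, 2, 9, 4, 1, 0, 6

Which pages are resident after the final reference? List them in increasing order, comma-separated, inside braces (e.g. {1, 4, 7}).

{0, 1, 4, 6}

6 -> miss, frames {6}
7 -> miss, frames {6,7}
4 -> miss, frames {6,7,4}
1 -> miss, frames {6,7,4,1}
4 -> hit
2 -> miss, evict 6, frames {7,4,1,2}
7 -> hit
2 -> hit
8 -> miss, evict 7, frames {4,1,2,8}
4 -> hit
2 -> hit
9 -> miss, evict 4, frames {1,2,8,9}
4 -> miss, evict 1, frames {2,8,9,4}
1 -> miss, evict 2, frames {8,9,4,1}
0 -> miss, evict 8, frames {9,4,1,0}
6 -> miss, evict 9, frames {4,1,0,6}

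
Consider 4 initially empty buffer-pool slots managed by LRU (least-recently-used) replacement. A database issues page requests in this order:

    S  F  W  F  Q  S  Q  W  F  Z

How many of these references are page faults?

S: fault, frames (S)
F: fault, frames (S F)
W: fault, frames (S F W)
F: hit
Q: fault, frames (S W F Q)
S: hit
Q: hit
W: hit
F: hit
Z: fault, evict S, frames (Q W F Z)
Page faults: 5.

5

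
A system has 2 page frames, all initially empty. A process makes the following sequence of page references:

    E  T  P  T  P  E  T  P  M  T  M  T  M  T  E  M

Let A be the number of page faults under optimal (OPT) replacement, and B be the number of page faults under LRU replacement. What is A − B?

-3

Under OPT: F F F . . F . F F . . . . . F . → 7 faults.
Under LRU: F F F . . F F F F F . . . . F F → 10 faults.
A − B = 7 − 10 = -3.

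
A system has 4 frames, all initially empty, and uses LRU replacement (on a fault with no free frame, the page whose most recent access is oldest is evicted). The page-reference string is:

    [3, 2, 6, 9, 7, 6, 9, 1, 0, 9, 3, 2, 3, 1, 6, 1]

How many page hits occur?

5

3: miss, frames [3]
2: miss, frames [3, 2]
6: miss, frames [3, 2, 6]
9: miss, frames [3, 2, 6, 9]
7: miss, evict 3, frames [2, 6, 9, 7]
6: hit
9: hit
1: miss, evict 2, frames [7, 6, 9, 1]
0: miss, evict 7, frames [6, 9, 1, 0]
9: hit
3: miss, evict 6, frames [1, 0, 9, 3]
2: miss, evict 1, frames [0, 9, 3, 2]
3: hit
1: miss, evict 0, frames [9, 2, 3, 1]
6: miss, evict 9, frames [2, 3, 1, 6]
1: hit
Hits: 5.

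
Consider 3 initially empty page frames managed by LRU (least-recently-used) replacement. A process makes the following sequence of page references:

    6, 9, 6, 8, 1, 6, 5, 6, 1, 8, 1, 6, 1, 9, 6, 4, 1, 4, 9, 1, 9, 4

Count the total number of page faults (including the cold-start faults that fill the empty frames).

10

6 → miss, frames [6]
9 → miss, frames [6, 9]
6 → hit
8 → miss, frames [9, 6, 8]
1 → miss, evict 9, frames [6, 8, 1]
6 → hit
5 → miss, evict 8, frames [1, 6, 5]
6 → hit
1 → hit
8 → miss, evict 5, frames [6, 1, 8]
1 → hit
6 → hit
1 → hit
9 → miss, evict 8, frames [6, 1, 9]
6 → hit
4 → miss, evict 1, frames [9, 6, 4]
1 → miss, evict 9, frames [6, 4, 1]
4 → hit
9 → miss, evict 6, frames [1, 4, 9]
1 → hit
9 → hit
4 → hit
Page faults: 10.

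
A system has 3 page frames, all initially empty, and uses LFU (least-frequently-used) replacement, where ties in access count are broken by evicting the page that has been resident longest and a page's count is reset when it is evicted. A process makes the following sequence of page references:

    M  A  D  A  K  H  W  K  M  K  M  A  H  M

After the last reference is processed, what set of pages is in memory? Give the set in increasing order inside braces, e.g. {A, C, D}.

M -> miss, frames (M)
A -> miss, frames (M A)
D -> miss, frames (M A D)
A -> hit
K -> miss, evict M, frames (A D K)
H -> miss, evict D, frames (A K H)
W -> miss, evict K, frames (A H W)
K -> miss, evict H, frames (A W K)
M -> miss, evict W, frames (A K M)
K -> hit
M -> hit
A -> hit
H -> miss, evict K, frames (A M H)
M -> hit

{A, H, M}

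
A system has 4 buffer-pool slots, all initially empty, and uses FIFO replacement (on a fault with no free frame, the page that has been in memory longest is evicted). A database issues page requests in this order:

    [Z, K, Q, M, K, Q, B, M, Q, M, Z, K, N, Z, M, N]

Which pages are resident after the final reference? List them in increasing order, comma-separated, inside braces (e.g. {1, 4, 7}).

Z -> miss, frames [Z]
K -> miss, frames [Z, K]
Q -> miss, frames [Z, K, Q]
M -> miss, frames [Z, K, Q, M]
K -> hit
Q -> hit
B -> miss, evict Z, frames [K, Q, M, B]
M -> hit
Q -> hit
M -> hit
Z -> miss, evict K, frames [Q, M, B, Z]
K -> miss, evict Q, frames [M, B, Z, K]
N -> miss, evict M, frames [B, Z, K, N]
Z -> hit
M -> miss, evict B, frames [Z, K, N, M]
N -> hit

{K, M, N, Z}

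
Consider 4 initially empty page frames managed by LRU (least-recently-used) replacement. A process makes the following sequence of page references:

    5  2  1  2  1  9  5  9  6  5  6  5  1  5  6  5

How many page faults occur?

5

5 → fault, frames (5)
2 → fault, frames (5 2)
1 → fault, frames (5 2 1)
2 → hit
1 → hit
9 → fault, frames (5 2 1 9)
5 → hit
9 → hit
6 → fault, evict 2, frames (1 5 9 6)
5 → hit
6 → hit
5 → hit
1 → hit
5 → hit
6 → hit
5 → hit
Page faults: 5.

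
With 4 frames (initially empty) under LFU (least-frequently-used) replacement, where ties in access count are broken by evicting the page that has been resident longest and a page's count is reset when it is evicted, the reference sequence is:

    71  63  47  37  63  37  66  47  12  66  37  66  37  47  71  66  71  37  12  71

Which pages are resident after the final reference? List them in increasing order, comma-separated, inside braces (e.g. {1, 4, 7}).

{37, 47, 66, 71}

71: miss, frames [71]
63: miss, frames [71, 63]
47: miss, frames [71, 63, 47]
37: miss, frames [71, 63, 47, 37]
63: hit
37: hit
66: miss, evict 71, frames [63, 47, 37, 66]
47: hit
12: miss, evict 66, frames [63, 47, 37, 12]
66: miss, evict 12, frames [63, 47, 37, 66]
37: hit
66: hit
37: hit
47: hit
71: miss, evict 63, frames [47, 37, 66, 71]
66: hit
71: hit
37: hit
12: miss, evict 71, frames [47, 37, 66, 12]
71: miss, evict 12, frames [47, 37, 66, 71]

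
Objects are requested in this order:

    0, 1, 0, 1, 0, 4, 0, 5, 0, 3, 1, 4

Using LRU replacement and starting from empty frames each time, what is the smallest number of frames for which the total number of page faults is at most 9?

f=1: 12 faults
f=2: 7 faults
f=3: 7 faults
f=4: 7 faults
f=5: 5 faults
Smallest f with faults ≤ 9 is 2.

2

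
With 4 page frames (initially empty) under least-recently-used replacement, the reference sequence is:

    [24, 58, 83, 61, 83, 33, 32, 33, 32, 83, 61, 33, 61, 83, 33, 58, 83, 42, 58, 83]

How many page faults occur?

24 → fault, frames [24]
58 → fault, frames [24, 58]
83 → fault, frames [24, 58, 83]
61 → fault, frames [24, 58, 83, 61]
83 → hit
33 → fault, evict 24, frames [58, 61, 83, 33]
32 → fault, evict 58, frames [61, 83, 33, 32]
33 → hit
32 → hit
83 → hit
61 → hit
33 → hit
61 → hit
83 → hit
33 → hit
58 → fault, evict 32, frames [61, 83, 33, 58]
83 → hit
42 → fault, evict 61, frames [33, 58, 83, 42]
58 → hit
83 → hit
Page faults: 8.

8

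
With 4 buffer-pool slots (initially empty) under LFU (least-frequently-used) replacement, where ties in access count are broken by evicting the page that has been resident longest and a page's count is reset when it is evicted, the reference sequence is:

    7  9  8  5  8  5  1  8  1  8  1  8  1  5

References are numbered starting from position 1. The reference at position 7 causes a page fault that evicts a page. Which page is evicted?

7

pos 1: 7 → miss, frames (7)
pos 2: 9 → miss, frames (7 9)
pos 3: 8 → miss, frames (7 9 8)
pos 4: 5 → miss, frames (7 9 8 5)
pos 5: 8 → hit
pos 6: 5 → hit
pos 7: 1 → miss, evict 7, frames (9 8 5 1)
At position 7, page 7 is evicted.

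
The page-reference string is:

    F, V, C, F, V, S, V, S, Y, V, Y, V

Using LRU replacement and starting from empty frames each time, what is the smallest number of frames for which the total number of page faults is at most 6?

f=1: 12 faults
f=2: 8 faults
f=3: 5 faults
f=4: 5 faults
f=5: 5 faults
Smallest f with faults ≤ 6 is 3.

3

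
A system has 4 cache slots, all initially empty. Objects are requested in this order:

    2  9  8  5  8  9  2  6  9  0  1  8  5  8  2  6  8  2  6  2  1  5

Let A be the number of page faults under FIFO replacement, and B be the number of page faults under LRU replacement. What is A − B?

Under FIFO: F F F F . . . F . F F F F . F F . . . . F . → 12 faults.
Under LRU: F F F F . . . F . F F F F . F F . . . . F F → 13 faults.
A − B = 12 − 13 = -1.

-1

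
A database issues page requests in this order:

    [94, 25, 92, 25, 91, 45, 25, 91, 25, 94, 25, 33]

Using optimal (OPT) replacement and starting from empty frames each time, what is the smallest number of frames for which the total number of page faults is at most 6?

4

f=1: 12 faults
f=2: 8 faults
f=3: 7 faults
f=4: 6 faults
f=5: 6 faults
f=6: 6 faults
Smallest f with faults ≤ 6 is 4.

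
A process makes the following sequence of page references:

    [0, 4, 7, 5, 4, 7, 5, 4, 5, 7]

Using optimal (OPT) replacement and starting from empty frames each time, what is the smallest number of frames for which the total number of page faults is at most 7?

2

f=1: 10 faults
f=2: 7 faults
f=3: 4 faults
f=4: 4 faults
Smallest f with faults ≤ 7 is 2.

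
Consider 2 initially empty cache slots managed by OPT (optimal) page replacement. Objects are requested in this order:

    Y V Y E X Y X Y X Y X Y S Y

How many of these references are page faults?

Y: fault, frames [Y]
V: fault, frames [Y, V]
Y: hit
E: fault, evict V, frames [Y, E]
X: fault, evict E, frames [Y, X]
Y: hit
X: hit
Y: hit
X: hit
Y: hit
X: hit
Y: hit
S: fault, evict X, frames [Y, S]
Y: hit
Page faults: 5.

5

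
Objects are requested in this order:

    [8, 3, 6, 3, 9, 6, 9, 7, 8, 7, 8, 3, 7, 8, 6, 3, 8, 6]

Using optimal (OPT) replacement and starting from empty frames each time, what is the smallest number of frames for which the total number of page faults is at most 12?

f=1: 18 faults
f=2: 10 faults
f=3: 7 faults
f=4: 5 faults
f=5: 5 faults
Smallest f with faults ≤ 12 is 2.

2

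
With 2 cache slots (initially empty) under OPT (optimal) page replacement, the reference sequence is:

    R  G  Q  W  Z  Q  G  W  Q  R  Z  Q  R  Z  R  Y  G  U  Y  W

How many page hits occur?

R: fault, frames {R}
G: fault, frames {R,G}
Q: fault, evict R, frames {G,Q}
W: fault, evict G, frames {Q,W}
Z: fault, evict W, frames {Q,Z}
Q: hit
G: fault, evict Z, frames {Q,G}
W: fault, evict G, frames {Q,W}
Q: hit
R: fault, evict W, frames {Q,R}
Z: fault, evict R, frames {Q,Z}
Q: hit
R: fault, evict Q, frames {Z,R}
Z: hit
R: hit
Y: fault, evict R, frames {Z,Y}
G: fault, evict Z, frames {Y,G}
U: fault, evict G, frames {Y,U}
Y: hit
W: fault, evict U, frames {Y,W}
Hits: 6.

6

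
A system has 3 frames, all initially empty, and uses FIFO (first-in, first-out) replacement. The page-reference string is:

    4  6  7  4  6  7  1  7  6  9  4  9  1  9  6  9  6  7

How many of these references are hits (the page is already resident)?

10

4: miss, frames [4]
6: miss, frames [4, 6]
7: miss, frames [4, 6, 7]
4: hit
6: hit
7: hit
1: miss, evict 4, frames [6, 7, 1]
7: hit
6: hit
9: miss, evict 6, frames [7, 1, 9]
4: miss, evict 7, frames [1, 9, 4]
9: hit
1: hit
9: hit
6: miss, evict 1, frames [9, 4, 6]
9: hit
6: hit
7: miss, evict 9, frames [4, 6, 7]
Hits: 10.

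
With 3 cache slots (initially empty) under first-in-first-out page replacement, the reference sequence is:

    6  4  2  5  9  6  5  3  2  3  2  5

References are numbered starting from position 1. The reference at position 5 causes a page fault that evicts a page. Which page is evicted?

pos 1: 6 -> fault, frames (6)
pos 2: 4 -> fault, frames (6 4)
pos 3: 2 -> fault, frames (6 4 2)
pos 4: 5 -> fault, evict 6, frames (4 2 5)
pos 5: 9 -> fault, evict 4, frames (2 5 9)
At position 5, page 4 is evicted.

4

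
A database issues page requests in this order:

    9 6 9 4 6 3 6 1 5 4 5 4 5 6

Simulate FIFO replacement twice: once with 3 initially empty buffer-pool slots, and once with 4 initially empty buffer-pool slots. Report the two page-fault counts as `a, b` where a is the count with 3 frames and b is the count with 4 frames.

8, 7

3 frames: F F . F . F . F F F . . . F → 8 faults.
4 frames: F F . F . F . F F . . . . F → 7 faults.
7 < 8: adding a frame reduced faults, as is typical.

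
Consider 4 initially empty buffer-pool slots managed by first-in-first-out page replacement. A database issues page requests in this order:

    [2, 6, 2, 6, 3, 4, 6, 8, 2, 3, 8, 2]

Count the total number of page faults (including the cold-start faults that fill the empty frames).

2: fault, frames {2}
6: fault, frames {2,6}
2: hit
6: hit
3: fault, frames {2,6,3}
4: fault, frames {2,6,3,4}
6: hit
8: fault, evict 2, frames {6,3,4,8}
2: fault, evict 6, frames {3,4,8,2}
3: hit
8: hit
2: hit
Page faults: 6.

6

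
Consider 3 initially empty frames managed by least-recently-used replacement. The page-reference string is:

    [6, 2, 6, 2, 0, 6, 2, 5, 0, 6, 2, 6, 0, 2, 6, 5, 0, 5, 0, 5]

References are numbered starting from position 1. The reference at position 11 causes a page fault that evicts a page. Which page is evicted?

5

pos 1: 6 -> fault, frames (6)
pos 2: 2 -> fault, frames (6 2)
pos 3: 6 -> hit
pos 4: 2 -> hit
pos 5: 0 -> fault, frames (6 2 0)
pos 6: 6 -> hit
pos 7: 2 -> hit
pos 8: 5 -> fault, evict 0, frames (6 2 5)
pos 9: 0 -> fault, evict 6, frames (2 5 0)
pos 10: 6 -> fault, evict 2, frames (5 0 6)
pos 11: 2 -> fault, evict 5, frames (0 6 2)
At position 11, page 5 is evicted.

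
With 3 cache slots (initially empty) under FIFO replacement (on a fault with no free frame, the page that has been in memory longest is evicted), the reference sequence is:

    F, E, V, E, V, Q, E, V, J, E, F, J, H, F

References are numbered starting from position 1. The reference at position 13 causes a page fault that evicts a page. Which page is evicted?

J

pos 1: F → fault, frames [F]
pos 2: E → fault, frames [F, E]
pos 3: V → fault, frames [F, E, V]
pos 4: E → hit
pos 5: V → hit
pos 6: Q → fault, evict F, frames [E, V, Q]
pos 7: E → hit
pos 8: V → hit
pos 9: J → fault, evict E, frames [V, Q, J]
pos 10: E → fault, evict V, frames [Q, J, E]
pos 11: F → fault, evict Q, frames [J, E, F]
pos 12: J → hit
pos 13: H → fault, evict J, frames [E, F, H]
At position 13, page J is evicted.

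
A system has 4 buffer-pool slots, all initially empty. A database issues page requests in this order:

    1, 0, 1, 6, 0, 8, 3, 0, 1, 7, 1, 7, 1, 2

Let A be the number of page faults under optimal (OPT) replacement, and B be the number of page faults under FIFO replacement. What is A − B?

-1

Under OPT: F F . F . F F . . F . . . F → 7 faults.
Under FIFO: F F . F . F F . F F . . . F → 8 faults.
A − B = 7 − 8 = -1.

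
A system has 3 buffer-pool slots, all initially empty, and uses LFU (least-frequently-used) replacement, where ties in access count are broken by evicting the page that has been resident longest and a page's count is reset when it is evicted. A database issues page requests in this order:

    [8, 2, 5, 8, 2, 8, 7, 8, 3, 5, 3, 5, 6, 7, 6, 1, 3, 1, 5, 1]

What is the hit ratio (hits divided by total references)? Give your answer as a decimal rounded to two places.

0.20

8 → fault, frames (8)
2 → fault, frames (8 2)
5 → fault, frames (8 2 5)
8 → hit
2 → hit
8 → hit
7 → fault, evict 5, frames (8 2 7)
8 → hit
3 → fault, evict 7, frames (8 2 3)
5 → fault, evict 3, frames (8 2 5)
3 → fault, evict 5, frames (8 2 3)
5 → fault, evict 3, frames (8 2 5)
6 → fault, evict 5, frames (8 2 6)
7 → fault, evict 6, frames (8 2 7)
6 → fault, evict 7, frames (8 2 6)
1 → fault, evict 6, frames (8 2 1)
3 → fault, evict 1, frames (8 2 3)
1 → fault, evict 3, frames (8 2 1)
5 → fault, evict 1, frames (8 2 5)
1 → fault, evict 5, frames (8 2 1)
Hits: 4 of 20 references → 4/20 = 0.2000.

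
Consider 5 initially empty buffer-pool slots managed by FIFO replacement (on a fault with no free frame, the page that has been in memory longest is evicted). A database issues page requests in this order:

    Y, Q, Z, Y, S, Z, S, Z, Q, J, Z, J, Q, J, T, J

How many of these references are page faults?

6

Y → miss, frames [Y]
Q → miss, frames [Y, Q]
Z → miss, frames [Y, Q, Z]
Y → hit
S → miss, frames [Y, Q, Z, S]
Z → hit
S → hit
Z → hit
Q → hit
J → miss, frames [Y, Q, Z, S, J]
Z → hit
J → hit
Q → hit
J → hit
T → miss, evict Y, frames [Q, Z, S, J, T]
J → hit
Page faults: 6.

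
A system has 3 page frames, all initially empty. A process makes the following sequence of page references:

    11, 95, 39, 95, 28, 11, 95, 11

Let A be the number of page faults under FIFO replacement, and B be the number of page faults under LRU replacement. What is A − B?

1

Under FIFO: F F F . F F F . → 6 faults.
Under LRU: F F F . F F . . → 5 faults.
A − B = 6 − 5 = 1.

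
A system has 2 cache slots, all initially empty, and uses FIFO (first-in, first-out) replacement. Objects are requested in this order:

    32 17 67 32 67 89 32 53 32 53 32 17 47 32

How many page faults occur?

32 → fault, frames {32}
17 → fault, frames {32,17}
67 → fault, evict 32, frames {17,67}
32 → fault, evict 17, frames {67,32}
67 → hit
89 → fault, evict 67, frames {32,89}
32 → hit
53 → fault, evict 32, frames {89,53}
32 → fault, evict 89, frames {53,32}
53 → hit
32 → hit
17 → fault, evict 53, frames {32,17}
47 → fault, evict 32, frames {17,47}
32 → fault, evict 17, frames {47,32}
Page faults: 10.

10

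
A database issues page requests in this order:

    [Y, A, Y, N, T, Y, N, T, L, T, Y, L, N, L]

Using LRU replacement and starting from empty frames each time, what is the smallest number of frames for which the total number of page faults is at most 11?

2

f=1: 14 faults
f=2: 11 faults
f=3: 7 faults
f=4: 5 faults
f=5: 5 faults
Smallest f with faults ≤ 11 is 2.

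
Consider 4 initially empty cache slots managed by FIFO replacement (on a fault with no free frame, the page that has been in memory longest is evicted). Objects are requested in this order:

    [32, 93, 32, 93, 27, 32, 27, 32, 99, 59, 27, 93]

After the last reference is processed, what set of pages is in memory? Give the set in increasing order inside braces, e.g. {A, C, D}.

{27, 59, 93, 99}

32: fault, frames [32]
93: fault, frames [32, 93]
32: hit
93: hit
27: fault, frames [32, 93, 27]
32: hit
27: hit
32: hit
99: fault, frames [32, 93, 27, 99]
59: fault, evict 32, frames [93, 27, 99, 59]
27: hit
93: hit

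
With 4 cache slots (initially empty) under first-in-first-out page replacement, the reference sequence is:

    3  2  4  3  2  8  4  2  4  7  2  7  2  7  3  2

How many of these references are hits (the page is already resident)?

9

3: miss, frames (3)
2: miss, frames (3 2)
4: miss, frames (3 2 4)
3: hit
2: hit
8: miss, frames (3 2 4 8)
4: hit
2: hit
4: hit
7: miss, evict 3, frames (2 4 8 7)
2: hit
7: hit
2: hit
7: hit
3: miss, evict 2, frames (4 8 7 3)
2: miss, evict 4, frames (8 7 3 2)
Hits: 9.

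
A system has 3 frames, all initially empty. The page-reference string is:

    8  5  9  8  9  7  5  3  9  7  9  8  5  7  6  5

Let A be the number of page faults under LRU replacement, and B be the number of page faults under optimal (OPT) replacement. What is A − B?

4

Under LRU: F F F . . F F F F F . F F F F . → 12 faults.
Under OPT: F F F . . F . F . . . F F . F . → 8 faults.
A − B = 12 − 8 = 4.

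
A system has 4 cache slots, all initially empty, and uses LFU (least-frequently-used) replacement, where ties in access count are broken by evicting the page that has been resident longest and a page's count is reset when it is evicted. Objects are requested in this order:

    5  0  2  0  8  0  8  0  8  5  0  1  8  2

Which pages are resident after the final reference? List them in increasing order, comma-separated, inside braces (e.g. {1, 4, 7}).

5: fault, frames {5}
0: fault, frames {5,0}
2: fault, frames {5,0,2}
0: hit
8: fault, frames {5,0,2,8}
0: hit
8: hit
0: hit
8: hit
5: hit
0: hit
1: fault, evict 2, frames {5,0,8,1}
8: hit
2: fault, evict 1, frames {5,0,8,2}

{0, 2, 5, 8}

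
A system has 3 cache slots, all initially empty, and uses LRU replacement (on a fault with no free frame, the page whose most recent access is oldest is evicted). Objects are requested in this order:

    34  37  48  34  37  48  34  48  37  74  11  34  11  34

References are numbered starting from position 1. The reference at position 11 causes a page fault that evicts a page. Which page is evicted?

48

pos 1: 34: miss, frames [34]
pos 2: 37: miss, frames [34, 37]
pos 3: 48: miss, frames [34, 37, 48]
pos 4: 34: hit
pos 5: 37: hit
pos 6: 48: hit
pos 7: 34: hit
pos 8: 48: hit
pos 9: 37: hit
pos 10: 74: miss, evict 34, frames [48, 37, 74]
pos 11: 11: miss, evict 48, frames [37, 74, 11]
At position 11, page 48 is evicted.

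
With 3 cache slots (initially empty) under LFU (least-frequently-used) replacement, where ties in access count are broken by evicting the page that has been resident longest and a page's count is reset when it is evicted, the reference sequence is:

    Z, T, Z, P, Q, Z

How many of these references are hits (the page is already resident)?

2

Z -> miss, frames [Z]
T -> miss, frames [Z, T]
Z -> hit
P -> miss, frames [Z, T, P]
Q -> miss, evict T, frames [Z, P, Q]
Z -> hit
Hits: 2.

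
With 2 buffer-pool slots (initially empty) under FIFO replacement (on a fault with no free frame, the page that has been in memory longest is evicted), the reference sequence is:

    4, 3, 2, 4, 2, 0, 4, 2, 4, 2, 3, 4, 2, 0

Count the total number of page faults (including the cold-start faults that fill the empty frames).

10

4 → fault, frames (4)
3 → fault, frames (4 3)
2 → fault, evict 4, frames (3 2)
4 → fault, evict 3, frames (2 4)
2 → hit
0 → fault, evict 2, frames (4 0)
4 → hit
2 → fault, evict 4, frames (0 2)
4 → fault, evict 0, frames (2 4)
2 → hit
3 → fault, evict 2, frames (4 3)
4 → hit
2 → fault, evict 4, frames (3 2)
0 → fault, evict 3, frames (2 0)
Page faults: 10.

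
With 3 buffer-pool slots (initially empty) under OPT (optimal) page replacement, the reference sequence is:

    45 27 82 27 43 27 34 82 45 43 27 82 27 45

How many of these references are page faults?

45: miss, frames [45]
27: miss, frames [45, 27]
82: miss, frames [45, 27, 82]
27: hit
43: miss, evict 45, frames [27, 82, 43]
27: hit
34: miss, evict 27, frames [82, 43, 34]
82: hit
45: miss, evict 34, frames [82, 43, 45]
43: hit
27: miss, evict 43, frames [82, 45, 27]
82: hit
27: hit
45: hit
Page faults: 7.

7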